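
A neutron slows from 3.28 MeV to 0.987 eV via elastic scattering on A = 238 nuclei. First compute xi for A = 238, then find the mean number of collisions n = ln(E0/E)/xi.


xi = 1 + (A-1)^2/(2A)*ln((A-1)/(A+1)) = 0.008379872 (for A = 238)
n = ln(E0/E) / xi
n = ln(3.28e6 / 0.987) / 0.008379872
n = ln(3.323202e+06) / 0.008379872 = 1792.0

1792.0


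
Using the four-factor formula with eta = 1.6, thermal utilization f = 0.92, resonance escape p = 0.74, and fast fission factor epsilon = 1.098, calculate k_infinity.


k_inf = eta * f * p * epsilon
k_inf = 1.6 * 0.92 * 0.74 * 1.098
k_inf = 1.1960

1.1960


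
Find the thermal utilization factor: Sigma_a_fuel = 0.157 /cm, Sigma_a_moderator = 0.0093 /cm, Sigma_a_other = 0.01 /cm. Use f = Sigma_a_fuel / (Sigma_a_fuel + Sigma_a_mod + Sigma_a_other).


f = Sigma_a_fuel / (Sigma_a_fuel + Sigma_a_mod + Sigma_a_other)
f = 0.157 / (0.157 + 0.0093 + 0.01)
f = 0.89053

0.89053


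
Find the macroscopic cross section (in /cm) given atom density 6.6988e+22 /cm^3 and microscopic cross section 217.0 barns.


Sigma = N * sigma_barns * 1e-24
Sigma = 6.6988e+22 * 217.0 * 1e-24
Sigma = 14.536 /cm

14.536


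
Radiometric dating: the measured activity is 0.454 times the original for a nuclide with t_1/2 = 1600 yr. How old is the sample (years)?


lambda = ln(2) / t_half = ln(2) / 1600 = 4.332170e-04 /yr
t = -ln(A/A0) / lambda
t = -ln(0.454) / 4.332170e-04
t = 1822.8 yr

1822.8


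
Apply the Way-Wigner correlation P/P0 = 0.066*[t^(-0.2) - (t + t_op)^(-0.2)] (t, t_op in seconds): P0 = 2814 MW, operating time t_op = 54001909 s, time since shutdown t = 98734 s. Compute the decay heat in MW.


P/P0 = 0.066 * [t^(-0.2) - (t + t_op)^(-0.2)]
P/P0 = 0.066 * [98734^(-0.2) - (98734 + 54001909)^(-0.2)]
P/P0 = 0.066 * [0.1002551 - 0.02840269] = 0.004742259
P = 2814 * 0.004742259 = 13.345 MW

13.345


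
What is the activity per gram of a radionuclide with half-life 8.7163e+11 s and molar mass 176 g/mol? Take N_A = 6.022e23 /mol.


lambda = ln(2) / t_half = ln(2) / 8.7163e+11 = 7.952310e-13 /s
SA = lambda * N_A / M
SA = 7.952310e-13 * 6.022e23 / 176
SA = 2.7210e+09 Bq/g

2.7210e+09


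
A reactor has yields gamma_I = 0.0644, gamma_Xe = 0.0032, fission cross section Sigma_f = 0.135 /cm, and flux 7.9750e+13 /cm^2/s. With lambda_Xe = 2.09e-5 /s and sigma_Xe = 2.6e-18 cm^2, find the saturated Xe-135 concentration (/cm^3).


Xe_eq = (gamma_I + gamma_Xe) * Sigma_f * phi / (lambda_Xe + sigma_Xe * phi)
Numerator = (0.0644 + 0.0032) * 0.135 * 7.9750e+13 = 7.277985e+11
Denominator = 2.09e-5 + 2.6e-18 * 7.9750e+13 = 2.282500e-04
Xe_eq = 7.277985e+11 / 2.282500e-04 = 3.1886e+15 /cm^3

3.1886e+15


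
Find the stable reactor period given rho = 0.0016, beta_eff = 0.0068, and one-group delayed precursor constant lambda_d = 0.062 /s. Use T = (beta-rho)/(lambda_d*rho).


T = (beta - rho) / (lambda_d * rho)
T = (0.0068 - 0.0016) / (0.062 * 0.0016)
T = 52.419 s

52.419


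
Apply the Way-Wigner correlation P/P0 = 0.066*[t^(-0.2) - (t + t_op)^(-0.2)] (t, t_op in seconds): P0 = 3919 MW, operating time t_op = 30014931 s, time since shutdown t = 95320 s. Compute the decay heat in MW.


P/P0 = 0.066 * [t^(-0.2) - (t + t_op)^(-0.2)]
P/P0 = 0.066 * [95320^(-0.2) - (95320 + 30014931)^(-0.2)]
P/P0 = 0.066 * [0.1009632 - 0.03193428] = 0.004555909
P = 3919 * 0.004555909 = 17.855 MW

17.855


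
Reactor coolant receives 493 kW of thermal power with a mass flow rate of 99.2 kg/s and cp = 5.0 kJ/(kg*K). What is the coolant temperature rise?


dT = Q / (m_dot * cp)
dT = 493 / (99.2 * 5.0)
dT = 0.99395 C

0.99395


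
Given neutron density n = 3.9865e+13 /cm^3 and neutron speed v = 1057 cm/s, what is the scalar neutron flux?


phi = n * v
phi = 3.9865e+13 * 1057
phi = 4.2137e+16 /cm^2/s

4.2137e+16


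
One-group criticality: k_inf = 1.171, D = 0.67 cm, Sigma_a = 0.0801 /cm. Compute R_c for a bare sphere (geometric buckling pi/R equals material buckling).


L^2 = D / Sigma_a = 0.67 / 0.0801 = 8.364544 cm^2
B_m^2 = (k_inf - 1) / L^2 = (1.171 - 1) / 8.364544 = 0.02044343 /cm^2
For a bare sphere: B_g = pi/R, so R_c = pi / sqrt(B_m^2)
R_c = pi / sqrt(0.02044343) = 21.972 cm

21.972


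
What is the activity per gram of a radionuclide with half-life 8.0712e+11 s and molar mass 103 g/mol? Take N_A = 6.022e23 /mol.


lambda = ln(2) / t_half = ln(2) / 8.0712e+11 = 8.587907e-13 /s
SA = lambda * N_A / M
SA = 8.587907e-13 * 6.022e23 / 103
SA = 5.0210e+09 Bq/g

5.0210e+09


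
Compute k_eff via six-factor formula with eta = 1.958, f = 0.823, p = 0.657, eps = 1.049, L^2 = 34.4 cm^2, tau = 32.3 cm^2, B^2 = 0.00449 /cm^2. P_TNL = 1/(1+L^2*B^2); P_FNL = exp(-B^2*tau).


k_inf = eta*f*p*eps = 1.958*0.823*0.657*1.049 = 1.110589
P_TNL = 1/(1 + L^2*B^2) = 1/(1 + 34.4*0.00449) = 0.8662088
P_FNL = exp(-B^2*tau) = exp(-0.00449*32.3) = 0.8649989
k_eff = k_inf * P_TNL * P_FNL = 1.110589 * 0.8662088 * 0.8649989
k_eff = 0.83213

0.83213


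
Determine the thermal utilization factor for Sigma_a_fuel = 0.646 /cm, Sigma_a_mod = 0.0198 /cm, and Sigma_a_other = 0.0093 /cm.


f = Sigma_a_fuel / (Sigma_a_fuel + Sigma_a_mod + Sigma_a_other)
f = 0.646 / (0.646 + 0.0198 + 0.0093)
f = 0.95690

0.95690


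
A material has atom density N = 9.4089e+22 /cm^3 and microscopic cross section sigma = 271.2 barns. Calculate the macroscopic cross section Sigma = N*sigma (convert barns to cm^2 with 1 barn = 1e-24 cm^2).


Sigma = N * sigma_barns * 1e-24
Sigma = 9.4089e+22 * 271.2 * 1e-24
Sigma = 25.517 /cm

25.517


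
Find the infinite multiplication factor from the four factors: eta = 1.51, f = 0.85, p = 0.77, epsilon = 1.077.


k_inf = eta * f * p * epsilon
k_inf = 1.51 * 0.85 * 0.77 * 1.077
k_inf = 1.0644

1.0644


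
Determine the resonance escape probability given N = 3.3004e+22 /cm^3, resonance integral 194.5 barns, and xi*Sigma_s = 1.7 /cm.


p = exp(-N * I * 1e-24 / (xi*Sigma_s))
p = exp(-3.3004e+22 * 194.5 * 1e-24 / 1.7)
p = 0.022913

0.022913


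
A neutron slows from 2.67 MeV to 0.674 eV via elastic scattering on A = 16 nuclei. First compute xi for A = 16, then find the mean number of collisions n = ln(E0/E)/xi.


xi = 1 + (A-1)^2/(2A)*ln((A-1)/(A+1)) = 0.1199467 (for A = 16)
n = ln(E0/E) / xi
n = ln(2.67e6 / 0.674) / 0.1199467
n = ln(3.961424e+06) / 0.1199467 = 126.66

126.66


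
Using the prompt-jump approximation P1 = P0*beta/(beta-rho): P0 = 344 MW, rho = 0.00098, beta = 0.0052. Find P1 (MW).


P1/P0 = beta / (beta - rho)
P1/P0 = 0.0052 / (0.0052 - 0.00098) = 1.232227
P1 = 344 * 1.232227 = 423.89 MW

423.89


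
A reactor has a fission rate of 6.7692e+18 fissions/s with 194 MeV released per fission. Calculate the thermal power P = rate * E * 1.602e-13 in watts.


P = fission_rate * E_MeV * 1.602e-13
P = 6.7692e+18 * 194 * 1.602e-13
P = 2.1038e+08 W

2.1038e+08


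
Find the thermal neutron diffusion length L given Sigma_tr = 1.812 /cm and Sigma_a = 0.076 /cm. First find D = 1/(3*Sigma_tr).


D = 1 / (3 * Sigma_tr) = 1 / (3 * 1.812) = 0.1839588 cm
L = sqrt(D / Sigma_a)
L = sqrt(0.1839588 / 0.076)
L = 1.5558 cm

1.5558


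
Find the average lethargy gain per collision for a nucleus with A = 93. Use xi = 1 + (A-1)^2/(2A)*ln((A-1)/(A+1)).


xi = 1 + (A-1)^2/(2A) * ln((A-1)/(A+1))
xi = 1 + (93-1)^2/(2*93) * ln((93-1)/(93 +1))
xi = 0.021352

0.021352


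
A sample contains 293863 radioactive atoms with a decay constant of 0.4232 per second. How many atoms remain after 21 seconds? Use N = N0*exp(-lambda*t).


N = N0 * exp(-lambda * t)
N = 293863 * exp(-0.4232 * 21)
N = 40.596

40.596


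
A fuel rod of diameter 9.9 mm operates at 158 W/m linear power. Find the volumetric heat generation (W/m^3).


r = D / 2 / 1000 = 9.9 / 2 / 1000 = 0.00495 m
q''' = q' / (pi * r^2)
q''' = 158 / (pi * 0.00495^2)
q''' = 2.0526e+06 W/m^3

2.0526e+06


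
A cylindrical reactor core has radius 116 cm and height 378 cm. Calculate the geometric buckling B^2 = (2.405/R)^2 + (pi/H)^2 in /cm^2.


B^2 = (2.405/R)^2 + (pi/H)^2
B^2 = (2.405/116)^2 + (pi/378)^2
B^2 = 4.9892e-04 /cm^2

4.9892e-04


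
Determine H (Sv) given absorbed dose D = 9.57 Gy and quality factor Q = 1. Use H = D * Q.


H = D * Q
H = 9.57 * 1
H = 9.5700 Sv

9.5700


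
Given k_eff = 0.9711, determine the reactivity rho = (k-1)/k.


rho = (k_eff - 1) / k_eff
rho = (0.9711 - 1) / 0.9711
rho = -0.029760

-0.029760


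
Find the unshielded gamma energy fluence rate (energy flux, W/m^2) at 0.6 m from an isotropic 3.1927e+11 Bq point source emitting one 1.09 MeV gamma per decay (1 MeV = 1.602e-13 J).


psi = A * E * 1.602e-13 / (4*pi*r^2)
psi = 3.1927e+11 * 1.09 * 1.602e-13 / (4*pi*0.6^2)
psi = 0.012324 W/m^2

0.012324


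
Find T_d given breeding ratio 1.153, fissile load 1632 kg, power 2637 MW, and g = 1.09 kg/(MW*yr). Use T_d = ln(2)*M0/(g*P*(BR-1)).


Breeding gain G = BR - 1 = 1.153 - 1 = 0.153
Fissile production rate = g * P * G = 1.09 * 2637 * 0.153 = 439.77249 kg/yr
T_d = ln(2) * M0 / (g * P * G)
T_d = ln(2) * 1632 / 439.77249 = 2.5723 yr

2.5723


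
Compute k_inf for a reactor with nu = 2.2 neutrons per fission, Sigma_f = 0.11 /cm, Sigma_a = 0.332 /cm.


k_inf = nu * Sigma_f / Sigma_a
k_inf = 2.2 * 0.11 / 0.332
k_inf = 0.72892

0.72892


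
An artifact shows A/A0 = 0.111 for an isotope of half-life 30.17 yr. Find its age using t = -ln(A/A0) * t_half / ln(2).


lambda = ln(2) / t_half = ln(2) / 30.17 = 0.02297472 /yr
t = -ln(A/A0) / lambda
t = -ln(0.111) / 0.02297472
t = 95.680 yr

95.680


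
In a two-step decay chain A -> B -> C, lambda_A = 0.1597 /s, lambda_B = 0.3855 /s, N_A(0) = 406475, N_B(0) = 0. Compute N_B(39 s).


N_B(t) = lambda_A * N_A0 / (lambda_B - lambda_A) * [exp(-lambda_A*t) - exp(-lambda_B*t)]
exp(-0.1597*39) = 0.001972803; exp(-0.3855*39) = 2.955287e-07
N_B = 0.1597 * 406475 / (0.3855 - 0.1597) * (0.001972803 - 2.955287e-07)
N_B = 567.07

567.07


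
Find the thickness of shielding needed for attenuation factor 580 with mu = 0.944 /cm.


x = ln(factor) / mu
x = ln(580) / 0.944
x = 6.7405 cm

6.7405


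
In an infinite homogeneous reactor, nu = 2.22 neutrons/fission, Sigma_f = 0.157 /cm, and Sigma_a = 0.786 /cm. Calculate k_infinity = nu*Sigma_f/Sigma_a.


k_inf = nu * Sigma_f / Sigma_a
k_inf = 2.22 * 0.157 / 0.786
k_inf = 0.44344

0.44344


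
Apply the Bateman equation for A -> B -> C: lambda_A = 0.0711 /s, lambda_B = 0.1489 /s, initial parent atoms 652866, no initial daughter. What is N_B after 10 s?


N_B(t) = lambda_A * N_A0 / (lambda_B - lambda_A) * [exp(-lambda_A*t) - exp(-lambda_B*t)]
exp(-0.0711*10) = 0.4911528; exp(-0.1489*10) = 0.2255981
N_B = 0.0711 * 652866 / (0.1489 - 0.0711) * (0.4911528 - 0.2255981)
N_B = 158441

158441


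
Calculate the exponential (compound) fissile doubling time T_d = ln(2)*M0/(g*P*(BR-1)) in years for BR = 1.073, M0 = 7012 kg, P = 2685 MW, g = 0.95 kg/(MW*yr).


Breeding gain G = BR - 1 = 1.073 - 1 = 0.073
Fissile production rate = g * P * G = 0.95 * 2685 * 0.073 = 186.20475 kg/yr
T_d = ln(2) * M0 / (g * P * G)
T_d = ln(2) * 7012 / 186.20475 = 26.102 yr

26.102


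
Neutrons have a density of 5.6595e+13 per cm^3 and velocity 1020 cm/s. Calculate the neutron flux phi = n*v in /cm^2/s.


phi = n * v
phi = 5.6595e+13 * 1020
phi = 5.7727e+16 /cm^2/s

5.7727e+16


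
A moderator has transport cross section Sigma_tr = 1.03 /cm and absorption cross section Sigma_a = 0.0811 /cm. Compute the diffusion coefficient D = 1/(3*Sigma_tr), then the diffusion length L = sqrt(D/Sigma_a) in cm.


D = 1 / (3 * Sigma_tr) = 1 / (3 * 1.03) = 0.3236246 cm
L = sqrt(D / Sigma_a)
L = sqrt(0.3236246 / 0.0811)
L = 1.9976 cm

1.9976


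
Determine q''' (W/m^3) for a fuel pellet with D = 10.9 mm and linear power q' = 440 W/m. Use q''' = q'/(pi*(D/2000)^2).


r = D / 2 / 1000 = 10.9 / 2 / 1000 = 0.00545 m
q''' = q' / (pi * r^2)
q''' = 440 / (pi * 0.00545^2)
q''' = 4.7153e+06 W/m^3

4.7153e+06


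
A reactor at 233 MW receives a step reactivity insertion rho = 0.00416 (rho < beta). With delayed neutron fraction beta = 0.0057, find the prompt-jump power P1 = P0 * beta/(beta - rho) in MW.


P1/P0 = beta / (beta - rho)
P1/P0 = 0.0057 / (0.0057 - 0.00416) = 3.701299
P1 = 233 * 3.701299 = 862.40 MW

862.40


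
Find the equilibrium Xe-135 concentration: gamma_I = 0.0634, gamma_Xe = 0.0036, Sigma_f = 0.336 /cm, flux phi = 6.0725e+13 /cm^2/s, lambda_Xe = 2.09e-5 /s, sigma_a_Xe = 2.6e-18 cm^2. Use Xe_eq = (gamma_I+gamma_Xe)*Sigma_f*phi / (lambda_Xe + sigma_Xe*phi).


Xe_eq = (gamma_I + gamma_Xe) * Sigma_f * phi / (lambda_Xe + sigma_Xe * phi)
Numerator = (0.0634 + 0.0036) * 0.336 * 6.0725e+13 = 1.367041e+12
Denominator = 2.09e-5 + 2.6e-18 * 6.0725e+13 = 1.787850e-04
Xe_eq = 1.367041e+12 / 1.787850e-04 = 7.6463e+15 /cm^3

7.6463e+15


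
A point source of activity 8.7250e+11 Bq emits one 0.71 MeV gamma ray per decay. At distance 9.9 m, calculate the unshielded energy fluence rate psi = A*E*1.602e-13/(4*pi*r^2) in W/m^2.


psi = A * E * 1.602e-13 / (4*pi*r^2)
psi = 8.7250e+11 * 0.71 * 1.602e-13 / (4*pi*9.9^2)
psi = 8.0576e-05 W/m^2

8.0576e-05


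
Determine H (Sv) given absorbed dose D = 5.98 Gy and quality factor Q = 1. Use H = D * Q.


H = D * Q
H = 5.98 * 1
H = 5.9800 Sv

5.9800


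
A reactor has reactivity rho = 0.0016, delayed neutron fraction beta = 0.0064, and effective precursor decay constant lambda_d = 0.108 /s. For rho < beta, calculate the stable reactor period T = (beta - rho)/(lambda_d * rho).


T = (beta - rho) / (lambda_d * rho)
T = (0.0064 - 0.0016) / (0.108 * 0.0016)
T = 27.778 s

27.778


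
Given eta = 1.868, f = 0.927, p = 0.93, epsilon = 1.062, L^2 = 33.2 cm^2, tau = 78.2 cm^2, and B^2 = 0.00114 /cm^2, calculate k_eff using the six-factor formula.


k_inf = eta*f*p*eps = 1.868*0.927*0.93*1.062 = 1.710268
P_TNL = 1/(1 + L^2*B^2) = 1/(1 + 33.2*0.00114) = 0.9635322
P_FNL = exp(-B^2*tau) = exp(-0.00114*78.2) = 0.9147102
k_eff = k_inf * P_TNL * P_FNL = 1.710268 * 0.9635322 * 0.9147102
k_eff = 1.5073

1.5073


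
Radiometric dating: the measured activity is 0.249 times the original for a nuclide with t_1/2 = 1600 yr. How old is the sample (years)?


lambda = ln(2) / t_half = ln(2) / 1600 = 4.332170e-04 /yr
t = -ln(A/A0) / lambda
t = -ln(0.249) / 4.332170e-04
t = 3209.3 yr

3209.3


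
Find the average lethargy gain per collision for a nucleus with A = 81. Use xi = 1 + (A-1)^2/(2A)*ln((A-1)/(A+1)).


xi = 1 + (A-1)^2/(2A) * ln((A-1)/(A+1))
xi = 1 + (81-1)^2/(2*81) * ln((81-1)/(81 +1))
xi = 0.024489

0.024489


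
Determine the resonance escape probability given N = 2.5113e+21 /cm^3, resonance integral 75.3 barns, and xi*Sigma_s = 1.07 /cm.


p = exp(-N * I * 1e-24 / (xi*Sigma_s))
p = exp(-2.5113e+21 * 75.3 * 1e-24 / 1.07)
p = 0.83801

0.83801


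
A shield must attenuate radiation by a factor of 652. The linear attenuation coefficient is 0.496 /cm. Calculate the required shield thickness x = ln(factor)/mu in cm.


x = ln(factor) / mu
x = ln(652) / 0.496
x = 13.065 cm

13.065


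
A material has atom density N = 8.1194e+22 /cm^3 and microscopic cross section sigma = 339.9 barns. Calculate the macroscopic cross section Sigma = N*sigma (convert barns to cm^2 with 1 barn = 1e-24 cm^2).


Sigma = N * sigma_barns * 1e-24
Sigma = 8.1194e+22 * 339.9 * 1e-24
Sigma = 27.598 /cm

27.598


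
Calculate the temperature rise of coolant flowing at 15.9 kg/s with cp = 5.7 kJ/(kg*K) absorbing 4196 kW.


dT = Q / (m_dot * cp)
dT = 4196 / (15.9 * 5.7)
dT = 46.298 C

46.298


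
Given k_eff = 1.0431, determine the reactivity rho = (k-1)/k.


rho = (k_eff - 1) / k_eff
rho = (1.0431 - 1) / 1.0431
rho = 0.041319

0.041319


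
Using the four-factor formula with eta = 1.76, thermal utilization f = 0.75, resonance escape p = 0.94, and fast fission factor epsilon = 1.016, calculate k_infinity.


k_inf = eta * f * p * epsilon
k_inf = 1.76 * 0.75 * 0.94 * 1.016
k_inf = 1.2607

1.2607


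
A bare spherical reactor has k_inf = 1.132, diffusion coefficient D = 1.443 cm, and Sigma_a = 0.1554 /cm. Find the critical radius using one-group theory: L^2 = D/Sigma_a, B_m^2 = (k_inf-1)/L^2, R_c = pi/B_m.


L^2 = D / Sigma_a = 1.443 / 0.1554 = 9.285714 cm^2
B_m^2 = (k_inf - 1) / L^2 = (1.132 - 1) / 9.285714 = 0.01421539 /cm^2
For a bare sphere: B_g = pi/R, so R_c = pi / sqrt(B_m^2)
R_c = pi / sqrt(0.01421539) = 26.349 cm

26.349


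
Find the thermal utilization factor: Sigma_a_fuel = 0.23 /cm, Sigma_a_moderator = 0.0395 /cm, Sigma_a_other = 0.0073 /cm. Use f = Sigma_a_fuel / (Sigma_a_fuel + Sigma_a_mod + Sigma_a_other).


f = Sigma_a_fuel / (Sigma_a_fuel + Sigma_a_mod + Sigma_a_other)
f = 0.23 / (0.23 + 0.0395 + 0.0073)
f = 0.83092

0.83092


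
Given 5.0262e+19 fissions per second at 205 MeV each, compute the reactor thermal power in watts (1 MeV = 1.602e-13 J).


P = fission_rate * E_MeV * 1.602e-13
P = 5.0262e+19 * 205 * 1.602e-13
P = 1.6507e+09 W

1.6507e+09


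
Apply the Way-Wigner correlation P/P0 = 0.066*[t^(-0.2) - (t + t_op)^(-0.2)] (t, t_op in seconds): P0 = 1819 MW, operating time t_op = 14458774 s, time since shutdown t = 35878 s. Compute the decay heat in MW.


P/P0 = 0.066 * [t^(-0.2) - (t + t_op)^(-0.2)]
P/P0 = 0.066 * [35878^(-0.2) - (35878 + 14458774)^(-0.2)]
P/P0 = 0.066 * [0.1227536 - 0.03696225] = 0.005662229
P = 1819 * 0.005662229 = 10.300 MW

10.300


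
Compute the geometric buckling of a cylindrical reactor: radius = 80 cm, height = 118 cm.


B^2 = (2.405/R)^2 + (pi/H)^2
B^2 = (2.405/80)^2 + (pi/118)^2
B^2 = 0.0016126 /cm^2

0.0016126


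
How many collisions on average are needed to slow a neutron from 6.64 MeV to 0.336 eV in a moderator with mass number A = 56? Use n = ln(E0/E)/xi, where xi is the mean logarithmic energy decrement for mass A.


xi = 1 + (A-1)^2/(2A)*ln((A-1)/(A+1)) = 0.03529286 (for A = 56)
n = ln(E0/E) / xi
n = ln(6.64e6 / 0.336) / 0.03529286
n = ln(1.976190e+07) / 0.03529286 = 476.00

476.00


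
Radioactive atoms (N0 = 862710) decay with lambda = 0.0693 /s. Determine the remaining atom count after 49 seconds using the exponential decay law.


N = N0 * exp(-lambda * t)
N = 862710 * exp(-0.0693 * 49)
N = 28916

28916


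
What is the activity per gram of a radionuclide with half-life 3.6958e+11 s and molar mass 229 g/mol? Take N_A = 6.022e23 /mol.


lambda = ln(2) / t_half = ln(2) / 3.6958e+11 = 1.875500e-12 /s
SA = lambda * N_A / M
SA = 1.875500e-12 * 6.022e23 / 229
SA = 4.9320e+09 Bq/g

4.9320e+09


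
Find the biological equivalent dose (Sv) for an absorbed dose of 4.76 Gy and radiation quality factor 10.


H = D * Q
H = 4.76 * 10
H = 47.600 Sv

47.600


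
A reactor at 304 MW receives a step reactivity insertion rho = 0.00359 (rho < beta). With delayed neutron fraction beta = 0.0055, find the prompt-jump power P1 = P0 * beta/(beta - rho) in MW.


P1/P0 = beta / (beta - rho)
P1/P0 = 0.0055 / (0.0055 - 0.00359) = 2.879581
P1 = 304 * 2.879581 = 875.39 MW

875.39


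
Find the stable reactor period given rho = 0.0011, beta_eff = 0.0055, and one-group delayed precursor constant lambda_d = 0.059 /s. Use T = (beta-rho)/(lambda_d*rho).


T = (beta - rho) / (lambda_d * rho)
T = (0.0055 - 0.0011) / (0.059 * 0.0011)
T = 67.797 s

67.797


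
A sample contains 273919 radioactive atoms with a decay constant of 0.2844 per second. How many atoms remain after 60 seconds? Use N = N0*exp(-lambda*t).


N = N0 * exp(-lambda * t)
N = 273919 * exp(-0.2844 * 60)
N = 0.010637

0.010637


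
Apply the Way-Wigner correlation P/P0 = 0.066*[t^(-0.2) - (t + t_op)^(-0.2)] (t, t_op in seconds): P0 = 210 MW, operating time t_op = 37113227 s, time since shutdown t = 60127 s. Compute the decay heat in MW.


P/P0 = 0.066 * [t^(-0.2) - (t + t_op)^(-0.2)]
P/P0 = 0.066 * [60127^(-0.2) - (60127 + 37113227)^(-0.2)]
P/P0 = 0.066 * [0.1107098 - 0.03061637] = 0.005286166
P = 210 * 0.005286166 = 1.1101 MW

1.1101


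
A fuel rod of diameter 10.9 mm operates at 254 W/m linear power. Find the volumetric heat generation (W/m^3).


r = D / 2 / 1000 = 10.9 / 2 / 1000 = 0.00545 m
q''' = q' / (pi * r^2)
q''' = 254 / (pi * 0.00545^2)
q''' = 2.7220e+06 W/m^3

2.7220e+06


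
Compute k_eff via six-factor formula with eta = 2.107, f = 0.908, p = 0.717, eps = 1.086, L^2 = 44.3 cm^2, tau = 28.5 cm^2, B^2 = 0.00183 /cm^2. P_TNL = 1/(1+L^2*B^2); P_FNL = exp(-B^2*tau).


k_inf = eta*f*p*eps = 2.107*0.908*0.717*1.086 = 1.489702
P_TNL = 1/(1 + L^2*B^2) = 1/(1 + 44.3*0.00183) = 0.9250103
P_FNL = exp(-B^2*tau) = exp(-0.00183*28.5) = 0.9491817
k_eff = k_inf * P_TNL * P_FNL = 1.489702 * 0.9250103 * 0.9491817
k_eff = 1.3080

1.3080


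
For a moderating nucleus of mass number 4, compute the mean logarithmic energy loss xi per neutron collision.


xi = 1 + (A-1)^2/(2A) * ln((A-1)/(A+1))
xi = 1 + (4-1)^2/(2*4) * ln((4-1)/(4 +1))
xi = 0.42532

0.42532


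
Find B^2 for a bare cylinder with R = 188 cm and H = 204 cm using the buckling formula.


B^2 = (2.405/R)^2 + (pi/H)^2
B^2 = (2.405/188)^2 + (pi/204)^2
B^2 = 4.0081e-04 /cm^2

4.0081e-04


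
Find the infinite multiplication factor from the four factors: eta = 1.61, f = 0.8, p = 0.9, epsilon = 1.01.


k_inf = eta * f * p * epsilon
k_inf = 1.61 * 0.8 * 0.9 * 1.01
k_inf = 1.1708

1.1708


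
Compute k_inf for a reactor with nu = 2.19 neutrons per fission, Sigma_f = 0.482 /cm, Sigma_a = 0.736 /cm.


k_inf = nu * Sigma_f / Sigma_a
k_inf = 2.19 * 0.482 / 0.736
k_inf = 1.4342

1.4342


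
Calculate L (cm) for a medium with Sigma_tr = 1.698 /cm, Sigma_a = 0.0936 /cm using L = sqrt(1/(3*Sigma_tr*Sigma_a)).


D = 1 / (3 * Sigma_tr) = 1 / (3 * 1.698) = 0.1963094 cm
L = sqrt(D / Sigma_a)
L = sqrt(0.1963094 / 0.0936)
L = 1.4482 cm

1.4482


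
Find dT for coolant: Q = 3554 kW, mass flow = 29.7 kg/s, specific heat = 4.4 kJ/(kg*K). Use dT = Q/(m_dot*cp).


dT = Q / (m_dot * cp)
dT = 3554 / (29.7 * 4.4)
dT = 27.196 C

27.196


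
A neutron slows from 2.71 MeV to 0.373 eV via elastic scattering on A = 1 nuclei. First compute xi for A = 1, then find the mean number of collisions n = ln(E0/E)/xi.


xi = 1 + (A-1)^2/(2A)*ln((A-1)/(A+1)) = 1 (for A = 1)
n = ln(E0/E) / xi
n = ln(2.71e6 / 0.373) / 1
n = ln(7.265416e+06) / 1 = 15.799

15.799


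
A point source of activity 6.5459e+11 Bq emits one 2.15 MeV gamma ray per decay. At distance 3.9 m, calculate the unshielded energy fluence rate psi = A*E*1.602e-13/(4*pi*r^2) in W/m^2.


psi = A * E * 1.602e-13 / (4*pi*r^2)
psi = 6.5459e+11 * 2.15 * 1.602e-13 / (4*pi*3.9^2)
psi = 0.0011796 W/m^2

0.0011796


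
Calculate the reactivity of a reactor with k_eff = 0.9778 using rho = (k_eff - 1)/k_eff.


rho = (k_eff - 1) / k_eff
rho = (0.9778 - 1) / 0.9778
rho = -0.022704

-0.022704


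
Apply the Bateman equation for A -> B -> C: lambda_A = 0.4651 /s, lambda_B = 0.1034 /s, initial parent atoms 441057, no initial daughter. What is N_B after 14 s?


N_B(t) = lambda_A * N_A0 / (lambda_B - lambda_A) * [exp(-lambda_A*t) - exp(-lambda_B*t)]
exp(-0.4651*14) = 0.001486397; exp(-0.1034*14) = 0.2351339
N_B = 0.4651 * 441057 / (0.1034 - 0.4651) * (0.001486397 - 0.2351339)
N_B = 132512

132512


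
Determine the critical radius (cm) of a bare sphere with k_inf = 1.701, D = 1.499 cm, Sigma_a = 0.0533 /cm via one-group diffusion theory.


L^2 = D / Sigma_a = 1.499 / 0.0533 = 28.12383 cm^2
B_m^2 = (k_inf - 1) / L^2 = (1.701 - 1) / 28.12383 = 0.02492548 /cm^2
For a bare sphere: B_g = pi/R, so R_c = pi / sqrt(B_m^2)
R_c = pi / sqrt(0.02492548) = 19.899 cm

19.899


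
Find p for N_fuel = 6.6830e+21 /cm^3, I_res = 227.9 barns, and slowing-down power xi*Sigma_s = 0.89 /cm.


p = exp(-N * I * 1e-24 / (xi*Sigma_s))
p = exp(-6.6830e+21 * 227.9 * 1e-24 / 0.89)
p = 0.18063

0.18063


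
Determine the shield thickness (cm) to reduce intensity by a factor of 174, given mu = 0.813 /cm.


x = ln(factor) / mu
x = ln(174) / 0.813
x = 6.3457 cm

6.3457


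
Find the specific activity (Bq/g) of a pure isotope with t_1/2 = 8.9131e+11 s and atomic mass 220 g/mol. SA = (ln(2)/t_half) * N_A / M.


lambda = ln(2) / t_half = ln(2) / 8.9131e+11 = 7.776724e-13 /s
SA = lambda * N_A / M
SA = 7.776724e-13 * 6.022e23 / 220
SA = 2.1287e+09 Bq/g

2.1287e+09


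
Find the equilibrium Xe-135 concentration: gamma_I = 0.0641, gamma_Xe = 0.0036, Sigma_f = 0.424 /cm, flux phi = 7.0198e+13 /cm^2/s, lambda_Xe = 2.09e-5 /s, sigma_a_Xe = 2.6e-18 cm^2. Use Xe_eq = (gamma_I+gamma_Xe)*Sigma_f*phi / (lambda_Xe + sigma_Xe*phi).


Xe_eq = (gamma_I + gamma_Xe) * Sigma_f * phi / (lambda_Xe + sigma_Xe * phi)
Numerator = (0.0641 + 0.0036) * 0.424 * 7.0198e+13 = 2.015020e+12
Denominator = 2.09e-5 + 2.6e-18 * 7.0198e+13 = 2.034148e-04
Xe_eq = 2.015020e+12 / 2.034148e-04 = 9.9060e+15 /cm^3

9.9060e+15


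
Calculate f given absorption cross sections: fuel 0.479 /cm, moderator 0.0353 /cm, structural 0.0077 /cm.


f = Sigma_a_fuel / (Sigma_a_fuel + Sigma_a_mod + Sigma_a_other)
f = 0.479 / (0.479 + 0.0353 + 0.0077)
f = 0.91762

0.91762


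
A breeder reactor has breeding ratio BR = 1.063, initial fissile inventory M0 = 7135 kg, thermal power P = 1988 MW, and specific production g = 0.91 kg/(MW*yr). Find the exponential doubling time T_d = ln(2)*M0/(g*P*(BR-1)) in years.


Breeding gain G = BR - 1 = 1.063 - 1 = 0.063
Fissile production rate = g * P * G = 0.91 * 1988 * 0.063 = 113.97204 kg/yr
T_d = ln(2) * M0 / (g * P * G)
T_d = ln(2) * 7135 / 113.97204 = 43.393 yr

43.393


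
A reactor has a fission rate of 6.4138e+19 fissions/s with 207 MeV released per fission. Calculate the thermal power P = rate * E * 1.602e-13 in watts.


P = fission_rate * E_MeV * 1.602e-13
P = 6.4138e+19 * 207 * 1.602e-13
P = 2.1269e+09 W

2.1269e+09


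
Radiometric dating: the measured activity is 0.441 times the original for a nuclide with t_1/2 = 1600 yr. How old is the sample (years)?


lambda = ln(2) / t_half = ln(2) / 1600 = 4.332170e-04 /yr
t = -ln(A/A0) / lambda
t = -ln(0.441) / 4.332170e-04
t = 1889.8 yr

1889.8


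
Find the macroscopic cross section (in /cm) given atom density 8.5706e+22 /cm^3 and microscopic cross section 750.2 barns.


Sigma = N * sigma_barns * 1e-24
Sigma = 8.5706e+22 * 750.2 * 1e-24
Sigma = 64.297 /cm

64.297


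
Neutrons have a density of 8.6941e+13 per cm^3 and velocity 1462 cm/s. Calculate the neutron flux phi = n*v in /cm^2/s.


phi = n * v
phi = 8.6941e+13 * 1462
phi = 1.2711e+17 /cm^2/s

1.2711e+17


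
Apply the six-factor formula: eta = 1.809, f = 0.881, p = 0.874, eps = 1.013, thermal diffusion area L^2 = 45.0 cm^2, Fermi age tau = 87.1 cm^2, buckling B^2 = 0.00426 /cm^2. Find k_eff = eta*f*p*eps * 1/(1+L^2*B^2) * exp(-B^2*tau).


k_inf = eta*f*p*eps = 1.809*0.881*0.874*1.013 = 1.411027
P_TNL = 1/(1 + L^2*B^2) = 1/(1 + 45.0*0.00426) = 0.8391374
P_FNL = exp(-B^2*tau) = exp(-0.00426*87.1) = 0.6900122
k_eff = k_inf * P_TNL * P_FNL = 1.411027 * 0.8391374 * 0.6900122
k_eff = 0.81701

0.81701


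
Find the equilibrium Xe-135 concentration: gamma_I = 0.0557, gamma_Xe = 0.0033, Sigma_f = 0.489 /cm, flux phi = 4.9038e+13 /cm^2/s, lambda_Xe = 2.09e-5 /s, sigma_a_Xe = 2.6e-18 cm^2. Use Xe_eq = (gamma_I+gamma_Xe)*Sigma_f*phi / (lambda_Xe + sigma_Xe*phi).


Xe_eq = (gamma_I + gamma_Xe) * Sigma_f * phi / (lambda_Xe + sigma_Xe * phi)
Numerator = (0.0557 + 0.0033) * 0.489 * 4.9038e+13 = 1.414795e+12
Denominator = 2.09e-5 + 2.6e-18 * 4.9038e+13 = 1.483988e-04
Xe_eq = 1.414795e+12 / 1.483988e-04 = 9.5337e+15 /cm^3

9.5337e+15


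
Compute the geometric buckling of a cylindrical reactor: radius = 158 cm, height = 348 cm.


B^2 = (2.405/R)^2 + (pi/H)^2
B^2 = (2.405/158)^2 + (pi/348)^2
B^2 = 3.1319e-04 /cm^2

3.1319e-04


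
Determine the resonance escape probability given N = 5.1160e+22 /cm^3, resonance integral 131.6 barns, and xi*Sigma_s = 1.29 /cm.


p = exp(-N * I * 1e-24 / (xi*Sigma_s))
p = exp(-5.1160e+22 * 131.6 * 1e-24 / 1.29)
p = 0.0054121

0.0054121


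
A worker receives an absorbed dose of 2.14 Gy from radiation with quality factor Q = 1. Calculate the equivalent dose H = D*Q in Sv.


H = D * Q
H = 2.14 * 1
H = 2.1400 Sv

2.1400


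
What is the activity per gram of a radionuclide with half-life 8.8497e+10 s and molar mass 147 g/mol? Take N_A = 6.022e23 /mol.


lambda = ln(2) / t_half = ln(2) / 8.8497e+10 = 7.832437e-12 /s
SA = lambda * N_A / M
SA = 7.832437e-12 * 6.022e23 / 147
SA = 3.2086e+10 Bq/g

3.2086e+10


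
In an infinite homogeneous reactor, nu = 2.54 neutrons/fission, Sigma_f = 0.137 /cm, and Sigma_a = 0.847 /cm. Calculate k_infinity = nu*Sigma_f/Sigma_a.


k_inf = nu * Sigma_f / Sigma_a
k_inf = 2.54 * 0.137 / 0.847
k_inf = 0.41084

0.41084


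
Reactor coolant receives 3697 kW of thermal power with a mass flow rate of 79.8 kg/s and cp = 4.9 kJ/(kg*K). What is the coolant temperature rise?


dT = Q / (m_dot * cp)
dT = 3697 / (79.8 * 4.9)
dT = 9.4548 C

9.4548


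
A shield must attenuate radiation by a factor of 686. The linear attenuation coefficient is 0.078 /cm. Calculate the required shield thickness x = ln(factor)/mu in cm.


x = ln(factor) / mu
x = ln(686) / 0.078
x = 83.729 cm

83.729


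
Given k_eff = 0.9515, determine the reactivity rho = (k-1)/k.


rho = (k_eff - 1) / k_eff
rho = (0.9515 - 1) / 0.9515
rho = -0.050972

-0.050972


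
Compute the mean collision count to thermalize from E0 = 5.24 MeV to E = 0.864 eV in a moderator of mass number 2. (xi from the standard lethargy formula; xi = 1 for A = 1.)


xi = 1 + (A-1)^2/(2A)*ln((A-1)/(A+1)) = 0.7253469 (for A = 2)
n = ln(E0/E) / xi
n = ln(5.24e6 / 0.864) / 0.7253469
n = ln(6.064815e+06) / 0.7253469 = 21.532

21.532


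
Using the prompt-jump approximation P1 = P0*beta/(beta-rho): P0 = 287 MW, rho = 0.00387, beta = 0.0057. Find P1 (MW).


P1/P0 = beta / (beta - rho)
P1/P0 = 0.0057 / (0.0057 - 0.00387) = 3.114754
P1 = 287 * 3.114754 = 893.93 MW

893.93


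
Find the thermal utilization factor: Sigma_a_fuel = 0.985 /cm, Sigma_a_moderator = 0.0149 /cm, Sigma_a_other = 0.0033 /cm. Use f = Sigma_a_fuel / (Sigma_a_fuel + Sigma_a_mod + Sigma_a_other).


f = Sigma_a_fuel / (Sigma_a_fuel + Sigma_a_mod + Sigma_a_other)
f = 0.985 / (0.985 + 0.0149 + 0.0033)
f = 0.98186

0.98186


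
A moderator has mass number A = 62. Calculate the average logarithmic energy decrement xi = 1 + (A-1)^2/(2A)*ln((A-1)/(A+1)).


xi = 1 + (A-1)^2/(2A) * ln((A-1)/(A+1))
xi = 1 + (62-1)^2/(2*62) * ln((62-1)/(62 +1))
xi = 0.031914

0.031914


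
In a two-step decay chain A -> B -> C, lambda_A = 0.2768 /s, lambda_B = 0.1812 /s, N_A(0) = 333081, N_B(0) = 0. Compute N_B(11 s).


N_B(t) = lambda_A * N_A0 / (lambda_B - lambda_A) * [exp(-lambda_A*t) - exp(-lambda_B*t)]
exp(-0.2768*11) = 0.04760583; exp(-0.1812*11) = 0.1362587
N_B = 0.2768 * 333081 / (0.1812 - 0.2768) * (0.04760583 - 0.1362587)
N_B = 85497

85497


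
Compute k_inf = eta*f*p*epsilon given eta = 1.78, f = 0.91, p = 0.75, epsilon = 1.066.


k_inf = eta * f * p * epsilon
k_inf = 1.78 * 0.91 * 0.75 * 1.066
k_inf = 1.2950

1.2950


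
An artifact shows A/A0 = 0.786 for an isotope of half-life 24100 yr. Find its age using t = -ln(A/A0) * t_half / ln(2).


lambda = ln(2) / t_half = ln(2) / 24100 = 2.876129e-05 /yr
t = -ln(A/A0) / lambda
t = -ln(0.786) / 2.876129e-05
t = 8372.3 yr

8372.3


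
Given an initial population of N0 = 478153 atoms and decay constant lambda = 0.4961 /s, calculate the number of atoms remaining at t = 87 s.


N = N0 * exp(-lambda * t)
N = 478153 * exp(-0.4961 * 87)
N = 8.6122e-14

8.6122e-14


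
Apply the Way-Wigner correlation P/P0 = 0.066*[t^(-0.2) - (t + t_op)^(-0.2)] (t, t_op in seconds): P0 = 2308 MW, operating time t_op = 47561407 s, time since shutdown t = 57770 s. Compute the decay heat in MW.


P/P0 = 0.066 * [t^(-0.2) - (t + t_op)^(-0.2)]
P/P0 = 0.066 * [57770^(-0.2) - (57770 + 47561407)^(-0.2)]
P/P0 = 0.066 * [0.1115988 - 0.02913692] = 0.005442484
P = 2308 * 0.005442484 = 12.561 MW

12.561


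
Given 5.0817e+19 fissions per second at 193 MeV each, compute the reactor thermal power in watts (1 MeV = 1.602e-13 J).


P = fission_rate * E_MeV * 1.602e-13
P = 5.0817e+19 * 193 * 1.602e-13
P = 1.5712e+09 W

1.5712e+09


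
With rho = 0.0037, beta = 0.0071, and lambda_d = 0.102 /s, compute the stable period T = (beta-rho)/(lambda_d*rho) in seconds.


T = (beta - rho) / (lambda_d * rho)
T = (0.0071 - 0.0037) / (0.102 * 0.0037)
T = 9.0090 s

9.0090


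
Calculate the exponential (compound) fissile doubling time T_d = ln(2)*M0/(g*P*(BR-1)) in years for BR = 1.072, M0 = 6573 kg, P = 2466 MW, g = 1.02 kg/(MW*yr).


Breeding gain G = BR - 1 = 1.072 - 1 = 0.072
Fissile production rate = g * P * G = 1.02 * 2466 * 0.072 = 181.10304 kg/yr
T_d = ln(2) * M0 / (g * P * G)
T_d = ln(2) * 6573 / 181.10304 = 25.157 yr

25.157


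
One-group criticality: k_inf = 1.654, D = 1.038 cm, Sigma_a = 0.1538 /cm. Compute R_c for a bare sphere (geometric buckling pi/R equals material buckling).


L^2 = D / Sigma_a = 1.038 / 0.1538 = 6.749025 cm^2
B_m^2 = (k_inf - 1) / L^2 = (1.654 - 1) / 6.749025 = 0.09690289 /cm^2
For a bare sphere: B_g = pi/R, so R_c = pi / sqrt(B_m^2)
R_c = pi / sqrt(0.09690289) = 10.092 cm

10.092


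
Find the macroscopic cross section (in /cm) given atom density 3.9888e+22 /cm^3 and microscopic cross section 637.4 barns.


Sigma = N * sigma_barns * 1e-24
Sigma = 3.9888e+22 * 637.4 * 1e-24
Sigma = 25.425 /cm

25.425


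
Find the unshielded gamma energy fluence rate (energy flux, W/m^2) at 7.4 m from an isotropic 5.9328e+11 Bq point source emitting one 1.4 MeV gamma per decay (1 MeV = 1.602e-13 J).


psi = A * E * 1.602e-13 / (4*pi*r^2)
psi = 5.9328e+11 * 1.4 * 1.602e-13 / (4*pi*7.4^2)
psi = 1.9336e-04 W/m^2

1.9336e-04


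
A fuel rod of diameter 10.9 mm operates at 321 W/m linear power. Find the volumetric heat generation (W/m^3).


r = D / 2 / 1000 = 10.9 / 2 / 1000 = 0.00545 m
q''' = q' / (pi * r^2)
q''' = 321 / (pi * 0.00545^2)
q''' = 3.4400e+06 W/m^3

3.4400e+06


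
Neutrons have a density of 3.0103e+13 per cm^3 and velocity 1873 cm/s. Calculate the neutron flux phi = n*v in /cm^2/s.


phi = n * v
phi = 3.0103e+13 * 1873
phi = 5.6383e+16 /cm^2/s

5.6383e+16


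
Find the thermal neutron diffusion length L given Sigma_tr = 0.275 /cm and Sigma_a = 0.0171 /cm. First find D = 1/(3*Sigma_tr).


D = 1 / (3 * Sigma_tr) = 1 / (3 * 0.275) = 1.212121 cm
L = sqrt(D / Sigma_a)
L = sqrt(1.212121 / 0.0171)
L = 8.4193 cm

8.4193


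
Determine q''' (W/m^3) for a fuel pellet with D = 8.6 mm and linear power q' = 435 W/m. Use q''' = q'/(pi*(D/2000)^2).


r = D / 2 / 1000 = 8.6 / 2 / 1000 = 0.0043 m
q''' = q' / (pi * r^2)
q''' = 435 / (pi * 0.0043^2)
q''' = 7.4886e+06 W/m^3

7.4886e+06


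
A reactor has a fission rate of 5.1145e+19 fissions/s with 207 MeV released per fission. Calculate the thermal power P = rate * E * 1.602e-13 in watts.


P = fission_rate * E_MeV * 1.602e-13
P = 5.1145e+19 * 207 * 1.602e-13
P = 1.6960e+09 W

1.6960e+09


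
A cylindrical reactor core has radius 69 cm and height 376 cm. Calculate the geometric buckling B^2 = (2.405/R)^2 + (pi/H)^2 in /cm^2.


B^2 = (2.405/R)^2 + (pi/H)^2
B^2 = (2.405/69)^2 + (pi/376)^2
B^2 = 0.0012847 /cm^2

0.0012847


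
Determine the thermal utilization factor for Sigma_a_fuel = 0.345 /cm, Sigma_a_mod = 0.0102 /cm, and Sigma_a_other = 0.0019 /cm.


f = Sigma_a_fuel / (Sigma_a_fuel + Sigma_a_mod + Sigma_a_other)
f = 0.345 / (0.345 + 0.0102 + 0.0019)
f = 0.96612

0.96612


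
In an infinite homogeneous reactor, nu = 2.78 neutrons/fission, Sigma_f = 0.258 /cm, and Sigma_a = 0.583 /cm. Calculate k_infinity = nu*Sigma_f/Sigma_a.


k_inf = nu * Sigma_f / Sigma_a
k_inf = 2.78 * 0.258 / 0.583
k_inf = 1.2303

1.2303


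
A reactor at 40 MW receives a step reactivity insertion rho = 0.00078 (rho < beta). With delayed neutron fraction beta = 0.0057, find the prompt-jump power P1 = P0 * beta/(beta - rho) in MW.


P1/P0 = beta / (beta - rho)
P1/P0 = 0.0057 / (0.0057 - 0.00078) = 1.158537
P1 = 40 * 1.158537 = 46.341 MW

46.341


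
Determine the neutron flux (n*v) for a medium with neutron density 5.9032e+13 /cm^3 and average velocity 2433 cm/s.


phi = n * v
phi = 5.9032e+13 * 2433
phi = 1.4362e+17 /cm^2/s

1.4362e+17


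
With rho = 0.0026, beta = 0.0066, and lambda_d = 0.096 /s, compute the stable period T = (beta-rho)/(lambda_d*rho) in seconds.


T = (beta - rho) / (lambda_d * rho)
T = (0.0066 - 0.0026) / (0.096 * 0.0026)
T = 16.026 s

16.026


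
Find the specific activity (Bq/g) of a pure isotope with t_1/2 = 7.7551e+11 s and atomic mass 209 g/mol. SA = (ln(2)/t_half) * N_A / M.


lambda = ln(2) / t_half = ln(2) / 7.7551e+11 = 8.937953e-13 /s
SA = lambda * N_A / M
SA = 8.937953e-13 * 6.022e23 / 209
SA = 2.5753e+09 Bq/g

2.5753e+09


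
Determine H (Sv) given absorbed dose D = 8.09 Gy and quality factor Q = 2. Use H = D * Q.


H = D * Q
H = 8.09 * 2
H = 16.180 Sv

16.180


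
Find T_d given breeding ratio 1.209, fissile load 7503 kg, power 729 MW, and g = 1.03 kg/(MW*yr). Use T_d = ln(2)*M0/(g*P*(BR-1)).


Breeding gain G = BR - 1 = 1.209 - 1 = 0.209
Fissile production rate = g * P * G = 1.03 * 729 * 0.209 = 156.93183 kg/yr
T_d = ln(2) * M0 / (g * P * G)
T_d = ln(2) * 7503 / 156.93183 = 33.140 yr

33.140


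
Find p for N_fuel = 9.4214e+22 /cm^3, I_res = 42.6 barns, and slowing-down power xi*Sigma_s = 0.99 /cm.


p = exp(-N * I * 1e-24 / (xi*Sigma_s))
p = exp(-9.4214e+22 * 42.6 * 1e-24 / 0.99)
p = 0.017352

0.017352


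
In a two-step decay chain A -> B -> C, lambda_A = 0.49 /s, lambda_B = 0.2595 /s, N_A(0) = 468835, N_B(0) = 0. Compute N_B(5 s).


N_B(t) = lambda_A * N_A0 / (lambda_B - lambda_A) * [exp(-lambda_A*t) - exp(-lambda_B*t)]
exp(-0.49*5) = 0.08629359; exp(-0.2595*5) = 0.2732140
N_B = 0.49 * 468835 / (0.2595 - 0.49) * (0.08629359 - 0.2732140)
N_B = 186295

186295


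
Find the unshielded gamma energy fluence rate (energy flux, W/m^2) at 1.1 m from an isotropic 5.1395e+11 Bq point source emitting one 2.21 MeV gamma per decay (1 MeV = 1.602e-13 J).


psi = A * E * 1.602e-13 / (4*pi*r^2)
psi = 5.1395e+11 * 2.21 * 1.602e-13 / (4*pi*1.1^2)
psi = 0.011967 W/m^2

0.011967


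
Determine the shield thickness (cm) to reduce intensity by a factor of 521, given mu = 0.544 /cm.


x = ln(factor) / mu
x = ln(521) / 0.544
x = 11.500 cm

11.500


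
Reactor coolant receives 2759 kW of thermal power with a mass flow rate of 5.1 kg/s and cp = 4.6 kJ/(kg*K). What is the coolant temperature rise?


dT = Q / (m_dot * cp)
dT = 2759 / (5.1 * 4.6)
dT = 117.60 C

117.60


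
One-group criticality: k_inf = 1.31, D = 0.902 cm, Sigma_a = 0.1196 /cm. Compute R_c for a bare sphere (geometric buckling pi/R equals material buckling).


L^2 = D / Sigma_a = 0.902 / 0.1196 = 7.541806 cm^2
B_m^2 = (k_inf - 1) / L^2 = (1.31 - 1) / 7.541806 = 0.04110421 /cm^2
For a bare sphere: B_g = pi/R, so R_c = pi / sqrt(B_m^2)
R_c = pi / sqrt(0.04110421) = 15.496 cm

15.496


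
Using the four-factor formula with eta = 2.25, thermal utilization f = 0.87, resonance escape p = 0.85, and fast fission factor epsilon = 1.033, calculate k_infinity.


k_inf = eta * f * p * epsilon
k_inf = 2.25 * 0.87 * 0.85 * 1.033
k_inf = 1.7188

1.7188


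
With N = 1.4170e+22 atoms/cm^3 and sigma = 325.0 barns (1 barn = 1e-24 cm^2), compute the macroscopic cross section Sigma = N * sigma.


Sigma = N * sigma_barns * 1e-24
Sigma = 1.4170e+22 * 325.0 * 1e-24
Sigma = 4.6052 /cm

4.6052


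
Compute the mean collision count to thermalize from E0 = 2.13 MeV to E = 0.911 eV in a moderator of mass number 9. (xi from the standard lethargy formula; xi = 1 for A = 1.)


xi = 1 + (A-1)^2/(2A)*ln((A-1)/(A+1)) = 0.2066007 (for A = 9)
n = ln(E0/E) / xi
n = ln(2.13e6 / 0.911) / 0.2066007
n = ln(2.338090e+06) / 0.2066007 = 70.982

70.982


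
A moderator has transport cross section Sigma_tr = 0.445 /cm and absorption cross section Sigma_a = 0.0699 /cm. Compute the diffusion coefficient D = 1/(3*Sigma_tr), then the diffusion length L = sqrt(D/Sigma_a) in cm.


D = 1 / (3 * Sigma_tr) = 1 / (3 * 0.445) = 0.7490637 cm
L = sqrt(D / Sigma_a)
L = sqrt(0.7490637 / 0.0699)
L = 3.2736 cm

3.2736
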